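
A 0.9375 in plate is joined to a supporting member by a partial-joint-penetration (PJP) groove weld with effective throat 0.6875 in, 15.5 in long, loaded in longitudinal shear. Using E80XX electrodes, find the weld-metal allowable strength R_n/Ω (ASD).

R_n/Ω ≈ 256 kips

E80XX → F_EXX = 80 ksi.
Effective throat (given) t_e = 0.6875 in.
A_we = 0.6875 × 15.5 = 10.66 in².
F_nw = 0.6 F_EXX = 48 ksi.
R_n/Ω = (48 × 10.66) / 2.0 = 255.8 kips.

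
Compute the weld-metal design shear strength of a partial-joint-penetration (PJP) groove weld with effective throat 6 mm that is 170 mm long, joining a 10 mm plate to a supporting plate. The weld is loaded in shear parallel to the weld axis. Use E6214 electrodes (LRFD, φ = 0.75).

E62XX → F_EXX = 620 MPa.
Effective throat (given) t_e = 6 mm.
A_we = 6 × 170 = 1020 mm².
F_nw = 0.6 F_EXX = 372 MPa.
φR_n = 0.75 × 372 × 1020 × 10⁻³ = 284.6 kN.

φR_n ≈ 285 kN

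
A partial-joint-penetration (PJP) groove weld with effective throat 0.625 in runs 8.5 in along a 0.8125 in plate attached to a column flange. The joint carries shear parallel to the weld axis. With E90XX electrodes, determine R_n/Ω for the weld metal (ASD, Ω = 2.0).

R_n/Ω ≈ 143 kips

E90XX → F_EXX = 90 ksi.
Effective throat (given) t_e = 0.625 in.
A_we = 0.625 × 8.5 = 5.312 in².
F_nw = 0.6 F_EXX = 54 ksi.
R_n/Ω = (54 × 5.312) / 2.0 = 143.4 kips.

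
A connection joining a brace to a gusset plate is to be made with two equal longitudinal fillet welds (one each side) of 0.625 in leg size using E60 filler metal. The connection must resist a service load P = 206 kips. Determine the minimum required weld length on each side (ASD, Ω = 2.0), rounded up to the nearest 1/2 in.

E60XX → F_EXX = 60 ksi.
Throat t_e = 0.707 × 0.625 = 0.4419 in.
r_n/Ω = (0.6 × 60 × 0.4419) / 2.0 = 7.954 kip/in.
L_req = P / (r_n/Ω) = 206 / 7.954 = 25.9 in total.
Per side: 25.9 / 2 = 12.95 in.
Round up → use L = 13 in on each side.

L = 13 in on each side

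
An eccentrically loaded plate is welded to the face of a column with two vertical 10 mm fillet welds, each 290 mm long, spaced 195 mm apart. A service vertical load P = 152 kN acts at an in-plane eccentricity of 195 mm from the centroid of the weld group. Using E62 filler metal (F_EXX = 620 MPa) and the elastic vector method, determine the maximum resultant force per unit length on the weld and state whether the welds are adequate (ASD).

Total weld length L_w = 580 mm. Treat welds as unit-width lines.
Polar moment about centroid: J = 2[d³/12 + d(b/2)²] = 2[290³/12 + 290×97.5²] = 9578000 mm³.
Direct shear f_v = P/L_w = 152×10³ / 580 = 262.1 N/mm (vertical).
Torsion M = P·e = 152×10³ × 195 = 29640000 N·mm.
Critical point at (x, y) = (97.5, 145) from centroid. f_tx = M·y/J = 448.7 N/mm; f_ty = M·x/J = 301.7 N/mm.
Resultant f_max = √[f_tx² + (f_v + f_ty)²] = √[448.7² + (262.1 + 301.7)²] = 720.5 N/mm.
Capacity per unit length: r_n/Ω = (1/2.0) × 0.6 × 620 × (0.707 × 10) = 1315 N/mm.
720.5 ≤ 1315 → adequate.

f_max ≈ 721 N/mm; adequate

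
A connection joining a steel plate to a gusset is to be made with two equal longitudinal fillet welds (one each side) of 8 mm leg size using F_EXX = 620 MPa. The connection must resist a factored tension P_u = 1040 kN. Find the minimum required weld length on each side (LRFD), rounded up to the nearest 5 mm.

Throat t_e = 0.707 × 8 = 5.656 mm.
φr_n = 0.75 × 0.6 × 620 × 5.656 × 10⁻³ = 1.578 kN/mm.
L_req = P_u / φr_n = 1040 / 1.578 = 659.1 mm total.
Per side: 659.1 / 2 = 329.5 mm.
Round up → use L = 330 mm on each side.

L = 330 mm on each side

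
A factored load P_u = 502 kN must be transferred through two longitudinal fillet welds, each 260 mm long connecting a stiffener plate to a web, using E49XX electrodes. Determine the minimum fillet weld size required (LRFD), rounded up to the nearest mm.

E49XX → F_EXX = 490 MPa.
Total weld length L = 520 mm.
Required throat t_e = P_u / (φ × 0.6 F_EXX × L) = 502 / (0.75 × 0.6 × 490 × 520 × 10⁻³) = 4.378 mm.
Required leg w = t_e / 0.707 = 6.193 mm → use 7 mm.

w = 7 mm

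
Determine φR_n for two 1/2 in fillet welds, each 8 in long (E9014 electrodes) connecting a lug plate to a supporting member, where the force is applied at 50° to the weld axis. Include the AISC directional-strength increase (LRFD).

E90XX → F_EXX = 90 ksi.
t_e = 0.707 × 0.5 = 0.3535 in; A_we = 0.3535 × 16 = 5.656 in².
Directional factor: 1.0 + 0.5 sin^1.5(50°) = 1.335.
F_nw = 0.6 × 90 × 1.335 = 72.1 ksi.
φR_n = 0.75 × 72.1 × 5.656 = 305.9 kips.

φR_n ≈ 306 kips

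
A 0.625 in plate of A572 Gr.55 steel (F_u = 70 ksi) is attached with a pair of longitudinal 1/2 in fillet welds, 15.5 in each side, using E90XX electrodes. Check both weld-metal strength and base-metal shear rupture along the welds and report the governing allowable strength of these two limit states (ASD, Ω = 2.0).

E90XX → F_EXX = 90 ksi.
t_e = 0.707 × 0.5 = 0.3535 in; L = 31 in.
Weld metal: R_n/Ω = (1/2.0) × 0.6 × 90 × 0.3535 × 31 = 295.9 kip.
Base metal (shear rupture): R_n/Ω = (1/2.0) × 0.6 × 70 × 0.625 × 31 = 406.9 kip.
Governing: weld metal.

R_n/Ω ≈ 296 kip (weld metal governs)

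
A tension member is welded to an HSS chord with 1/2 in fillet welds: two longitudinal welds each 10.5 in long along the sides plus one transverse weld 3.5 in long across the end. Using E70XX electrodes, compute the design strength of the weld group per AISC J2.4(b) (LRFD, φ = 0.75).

E70XX → F_EXX = 70 ksi.
t_e = 0.707 × 0.5 = 0.3535 in.
R_nwl = 0.6 × 70 × 0.3535 × 21 = 311.8 kips (longitudinal, 2 welds).
R_nwt = 0.6 × 70 × 0.3535 × 3.5 = 51.96 kips (transverse, base value).
(i) R_nwl + R_nwt = 363.8 kips; (ii) 0.85 R_nwl + 1.5 R_nwt = 343 kips.
R_n = max = 363.8 kips [governs: (i)]; φR_n = 272.8 kips.

φR_n ≈ 273 kips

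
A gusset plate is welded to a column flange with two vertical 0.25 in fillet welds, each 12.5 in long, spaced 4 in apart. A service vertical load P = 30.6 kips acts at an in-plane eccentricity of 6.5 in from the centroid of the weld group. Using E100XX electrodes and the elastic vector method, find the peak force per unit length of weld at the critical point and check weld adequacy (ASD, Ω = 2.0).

E100XX → F_EXX = 100 ksi.
Total weld length L_w = 25 in. Treat welds as unit-width lines.
Polar moment about centroid: J = 2[d³/12 + d(b/2)²] = 2[12.5³/12 + 12.5×2²] = 425.5 in³.
Direct shear f_v = P/L_w = 30.6 / 25 = 1.224 kip/in (vertical).
Torsion M = P·e = 30.6 × 6.5 = 198.9 kip·in.
Critical point at (x, y) = (2, 6.25) from centroid. f_tx = M·y/J = 2.921 kip/in; f_ty = M·x/J = 0.9349 kip/in.
Resultant f_max = √[f_tx² + (f_v + f_ty)²] = √[2.921² + (1.224 + 0.9349)²] = 3.633 kip/in.
Capacity per unit length: r_n/Ω = (1/2.0) × 0.6 × 100 × (0.707 × 0.25) = 5.302 kip/in.
3.633 ≤ 5.302 → adequate.

f_max ≈ 3.63 kip/in; adequate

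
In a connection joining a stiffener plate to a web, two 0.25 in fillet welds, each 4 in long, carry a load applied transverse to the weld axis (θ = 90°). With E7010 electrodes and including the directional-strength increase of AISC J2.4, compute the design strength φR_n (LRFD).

E70XX → F_EXX = 70 ksi.
t_e = 0.707 × 0.25 = 0.1767 in; A_we = 0.1767 × 8 = 1.414 in².
Directional factor: 1.0 + 0.5 sin^1.5(90°) = 1.5.
F_nw = 0.6 × 70 × 1.5 = 63 ksi.
φR_n = 0.75 × 63 × 1.414 = 66.81 kips.

φR_n ≈ 66.8 kips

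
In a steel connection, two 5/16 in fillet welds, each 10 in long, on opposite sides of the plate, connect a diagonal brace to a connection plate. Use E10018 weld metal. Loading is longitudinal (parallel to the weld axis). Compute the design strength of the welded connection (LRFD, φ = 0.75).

φR_n ≈ 199 kip

E100XX → F_EXX = 100 ksi.
Effective throat t_e = 0.707 × 0.3125 = 0.2209 in.
Total length L = 20 in; A_we = 0.2209 × 20 = 4.419 in².
F_nw = 0.6 F_EXX = 0.6 × 100 = 60 ksi.
φR_n = 0.75 × 60 × 4.419 = 198.8 kip.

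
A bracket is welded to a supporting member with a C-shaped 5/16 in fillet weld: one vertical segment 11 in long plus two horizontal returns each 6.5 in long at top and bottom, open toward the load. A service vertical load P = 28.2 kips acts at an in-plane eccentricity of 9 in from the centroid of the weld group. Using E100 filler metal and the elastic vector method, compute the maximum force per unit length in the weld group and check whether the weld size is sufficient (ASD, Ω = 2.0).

E100XX → F_EXX = 100 ksi.
Total weld length L_w = 24 in. Treat welds as unit-width lines.
Centroid: x̄ = 2×6.5×3.25 / 24 = 1.76 in from the vertical weld.
Polar moment about centroid: J = I_x + I_y = [11³/12 + 2×6.5×5.5²] + [11×1.76² + 2(6.5³/12 + 6.5×1.49²)] = 612.9 in³.
Direct shear f_v = P/L_w = 28.2 / 24 = 1.175 kip/in (vertical).
Torsion M = P·e = 28.2 × 9 = 253.8 kip·in.
Critical point at (x, y) = (4.74, 5.5) from centroid. f_tx = M·y/J = 2.278 kip/in; f_ty = M·x/J = 1.963 kip/in.
Resultant f_max = √[f_tx² + (f_v + f_ty)²] = √[2.278² + (1.175 + 1.963)²] = 3.877 kip/in.
Capacity per unit length: r_n/Ω = (1/2.0) × 0.6 × 100 × (0.707 × 0.3125) = 6.628 kip/in.
3.877 ≤ 6.628 → adequate.

f_max ≈ 3.88 kip/in; adequate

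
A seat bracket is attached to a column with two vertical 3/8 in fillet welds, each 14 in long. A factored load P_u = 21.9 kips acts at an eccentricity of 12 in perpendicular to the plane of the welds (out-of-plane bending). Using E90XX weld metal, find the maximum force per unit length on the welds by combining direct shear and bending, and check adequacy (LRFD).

f_max ≈ 4.1 kip/in; adequate

E90XX → F_EXX = 90 ksi.
L_w = 2 × 14 = 28 in; section modulus (unit throat) S = 2 × L²/6 = 65.33 in².
Direct shear f_v = P/L_w = 21.9/28 = 0.7821 kip/in.
Moment M = P × e = 21.9 × 12 = 262.8 kip·in; bending f_b = M/S = 4.022 kip/in.
f_max = √(f_v² + f_b²) = √(0.7821² + 4.022²) = 4.098 kip/in.
φr_n = 0.75 × 0.6 × 90 × (0.707 × 0.375) = 10.74 kip/in → adequate.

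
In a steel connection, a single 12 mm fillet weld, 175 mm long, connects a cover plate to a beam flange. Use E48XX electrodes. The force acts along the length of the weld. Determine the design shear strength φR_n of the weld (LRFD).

φR_n ≈ 321 kN

E48XX → F_EXX = 480 MPa.
Effective throat t_e = 0.707 × 12 = 8.484 mm.
Total length L = 175 mm; A_we = 8.484 × 175 = 1485 mm².
F_nw = 0.6 F_EXX = 0.6 × 480 = 288 MPa.
φR_n = 0.75 × 288 × 1485 × 10⁻³ = 320.7 kN.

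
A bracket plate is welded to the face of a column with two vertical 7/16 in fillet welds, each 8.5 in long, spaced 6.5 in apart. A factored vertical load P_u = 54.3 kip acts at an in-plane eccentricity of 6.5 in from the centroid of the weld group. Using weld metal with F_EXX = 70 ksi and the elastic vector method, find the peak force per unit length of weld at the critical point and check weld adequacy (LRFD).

f_max ≈ 9 kip/in; adequate

Total weld length L_w = 17 in. Treat welds as unit-width lines.
Polar moment about centroid: J = 2[d³/12 + d(b/2)²] = 2[8.5³/12 + 8.5×3.25²] = 281.9 in³.
Direct shear f_v = P/L_w = 54.3 / 17 = 3.194 kip/in (vertical).
Torsion M = P·e = 54.3 × 6.5 = 352.95 kip·in.
Critical point at (x, y) = (3.25, 4.25) from centroid. f_tx = M·y/J = 5.321 kip/in; f_ty = M·x/J = 4.069 kip/in.
Resultant f_max = √[f_tx² + (f_v + f_ty)²] = √[5.321² + (3.194 + 4.069)²] = 9.003 kip/in.
Capacity per unit length: φr_n = 0.75 × 0.6 × 70 × (0.707 × 0.4375) = 9.743 kip/in.
9.003 ≤ 9.743 → adequate.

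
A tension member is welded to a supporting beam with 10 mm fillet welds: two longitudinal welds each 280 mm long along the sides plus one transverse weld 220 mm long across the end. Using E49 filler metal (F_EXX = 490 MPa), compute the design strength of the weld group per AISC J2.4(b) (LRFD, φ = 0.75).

t_e = 0.707 × 10 = 7.07 mm.
R_nwl = 0.6 × 490 × 7.07 × 560 × 10⁻³ = 1164 kN (longitudinal, 2 welds).
R_nwt = 0.6 × 490 × 7.07 × 220 × 10⁻³ = 457.3 kN (transverse, base value).
(i) R_nwl + R_nwt = 1621 kN; (ii) 0.85 R_nwl + 1.5 R_nwt = 1675 kN.
R_n = max = 1675 kN [governs: (ii)]; φR_n = 1257 kN.

φR_n ≈ 1260 kN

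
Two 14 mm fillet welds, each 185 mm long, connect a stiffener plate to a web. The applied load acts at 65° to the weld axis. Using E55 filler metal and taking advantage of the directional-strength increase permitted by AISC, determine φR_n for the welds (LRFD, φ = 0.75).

φR_n ≈ 1300 kN

E55XX → F_EXX = 550 MPa.
t_e = 0.707 × 14 = 9.898 mm; A_we = 9.898 × 370 = 3662 mm².
Directional factor: 1.0 + 0.5 sin^1.5(65°) = 1.431.
F_nw = 0.6 × 550 × 1.431 = 472.4 MPa.
φR_n = 0.75 × 472.4 × 3662 × 10⁻³ = 1297 kN.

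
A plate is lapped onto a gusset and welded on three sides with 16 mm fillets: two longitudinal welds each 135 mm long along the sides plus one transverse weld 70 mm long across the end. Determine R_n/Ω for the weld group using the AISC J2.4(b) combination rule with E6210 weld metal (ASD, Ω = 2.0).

E62XX → F_EXX = 620 MPa.
t_e = 0.707 × 16 = 11.31 mm.
R_nwl = 0.6 × 620 × 11.31 × 270 × 10⁻³ = 1136 kN (longitudinal, 2 welds).
R_nwt = 0.6 × 620 × 11.31 × 70 × 10⁻³ = 294.6 kN (transverse, base value).
(i) R_nwl + R_nwt = 1431 kN; (ii) 0.85 R_nwl + 1.5 R_nwt = 1408 kN.
R_n = max = 1431 kN [governs: (i)]; R_n/Ω = 715.4 kN.

R_n/Ω ≈ 715 kN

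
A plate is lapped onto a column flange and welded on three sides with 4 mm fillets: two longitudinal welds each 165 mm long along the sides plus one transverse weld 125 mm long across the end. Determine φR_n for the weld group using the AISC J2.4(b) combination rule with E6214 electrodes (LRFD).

E62XX → F_EXX = 620 MPa.
t_e = 0.707 × 4 = 2.828 mm.
R_nwl = 0.6 × 620 × 2.828 × 330 × 10⁻³ = 347.2 kN (longitudinal, 2 welds).
R_nwt = 0.6 × 620 × 2.828 × 125 × 10⁻³ = 131.5 kN (transverse, base value).
(i) R_nwl + R_nwt = 478.7 kN; (ii) 0.85 R_nwl + 1.5 R_nwt = 492.3 kN.
R_n = max = 492.3 kN [governs: (ii)]; φR_n = 369.3 kN.

φR_n ≈ 369 kN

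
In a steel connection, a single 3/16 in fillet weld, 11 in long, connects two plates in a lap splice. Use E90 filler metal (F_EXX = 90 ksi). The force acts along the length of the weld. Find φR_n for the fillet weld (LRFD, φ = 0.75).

φR_n ≈ 59.1 kip

Effective throat t_e = 0.707 × 0.1875 = 0.1326 in.
Total length L = 11 in; A_we = 0.1326 × 11 = 1.458 in².
F_nw = 0.6 F_EXX = 0.6 × 90 = 54 ksi.
φR_n = 0.75 × 54 × 1.458 = 59.06 kip.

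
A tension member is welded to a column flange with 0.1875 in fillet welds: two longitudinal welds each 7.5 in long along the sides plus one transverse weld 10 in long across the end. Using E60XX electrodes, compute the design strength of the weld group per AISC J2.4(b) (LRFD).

E60XX → F_EXX = 60 ksi.
t_e = 0.707 × 0.1875 = 0.1326 in.
R_nwl = 0.6 × 60 × 0.1326 × 15 = 71.58 kip (longitudinal, 2 welds).
R_nwt = 0.6 × 60 × 0.1326 × 10 = 47.72 kip (transverse, base value).
(i) R_nwl + R_nwt = 119.3 kip; (ii) 0.85 R_nwl + 1.5 R_nwt = 132.4 kip.
R_n = max = 132.4 kip [governs: (ii)]; φR_n = 99.32 kip.

φR_n ≈ 99.3 kip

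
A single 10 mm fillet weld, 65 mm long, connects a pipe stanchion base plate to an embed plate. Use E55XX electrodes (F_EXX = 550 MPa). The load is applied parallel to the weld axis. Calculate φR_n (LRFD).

Effective throat t_e = 0.707 × 10 = 7.07 mm.
Total length L = 65 mm; A_we = 7.07 × 65 = 459.5 mm².
F_nw = 0.6 F_EXX = 0.6 × 550 = 330 MPa.
φR_n = 0.75 × 330 × 459.5 × 10⁻³ = 113.7 kN.

φR_n ≈ 114 kN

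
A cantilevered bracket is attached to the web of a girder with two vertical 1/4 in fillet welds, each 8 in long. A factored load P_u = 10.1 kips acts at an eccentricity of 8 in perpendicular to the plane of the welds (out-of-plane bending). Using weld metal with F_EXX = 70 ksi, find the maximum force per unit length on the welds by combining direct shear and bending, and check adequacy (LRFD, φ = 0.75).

L_w = 2 × 8 = 16 in; section modulus (unit throat) S = 2 × L²/6 = 21.33 in².
Direct shear f_v = P/L_w = 10.1/16 = 0.6312 kip/in.
Moment M = P × e = 10.1 × 8 = 80.8 kip·in; bending f_b = M/S = 3.788 kip/in.
f_max = √(f_v² + f_b²) = √(0.6312² + 3.788²) = 3.84 kip/in.
φr_n = 0.75 × 0.6 × 70 × (0.707 × 0.25) = 5.568 kip/in → adequate.

f_max ≈ 3.84 kip/in; adequate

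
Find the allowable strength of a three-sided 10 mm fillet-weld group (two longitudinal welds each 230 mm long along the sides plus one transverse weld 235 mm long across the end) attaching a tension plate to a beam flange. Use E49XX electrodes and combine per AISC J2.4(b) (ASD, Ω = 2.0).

R_n/Ω ≈ 773 kN

E49XX → F_EXX = 490 MPa.
t_e = 0.707 × 10 = 7.07 mm.
R_nwl = 0.6 × 490 × 7.07 × 460 × 10⁻³ = 956.1 kN (longitudinal, 2 welds).
R_nwt = 0.6 × 490 × 7.07 × 235 × 10⁻³ = 488.5 kN (transverse, base value).
(i) R_nwl + R_nwt = 1445 kN; (ii) 0.85 R_nwl + 1.5 R_nwt = 1545 kN.
R_n = max = 1545 kN [governs: (ii)]; R_n/Ω = 772.7 kN.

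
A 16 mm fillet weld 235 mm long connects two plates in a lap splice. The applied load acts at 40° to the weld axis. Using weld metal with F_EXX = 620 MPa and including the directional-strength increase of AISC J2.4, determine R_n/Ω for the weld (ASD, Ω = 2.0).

t_e = 0.707 × 16 = 11.31 mm; A_we = 11.31 × 235 = 2658 mm².
Directional factor: 1.0 + 0.5 sin^1.5(40°) = 1.258.
F_nw = 0.6 × 620 × 1.258 = 467.9 MPa.
R_n/Ω = (467.9 × 2658) / 2.0 × 10⁻³ = 621.9 kN.

R_n/Ω ≈ 622 kN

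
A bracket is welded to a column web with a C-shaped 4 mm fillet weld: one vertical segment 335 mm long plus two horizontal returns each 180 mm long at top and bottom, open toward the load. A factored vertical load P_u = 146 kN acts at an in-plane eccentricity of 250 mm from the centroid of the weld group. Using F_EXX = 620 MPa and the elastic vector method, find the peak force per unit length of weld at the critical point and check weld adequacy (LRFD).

f_max ≈ 653 N/mm; adequate

Total weld length L_w = 695 mm. Treat welds as unit-width lines.
Centroid: x̄ = 2×180×90 / 695 = 46.62 mm from the vertical weld.
Polar moment about centroid: J = I_x + I_y = [335³/12 + 2×180×167.5²] + [335×46.62² + 2(180³/12 + 180×43.38²)] = 15610000 mm³.
Direct shear f_v = P/L_w = 146×10³ / 695 = 210.1 N/mm (vertical).
Torsion M = P·e = 146×10³ × 250 = 36500000 N·mm.
Critical point at (x, y) = (133.4, 167.5) from centroid. f_tx = M·y/J = 391.6 N/mm; f_ty = M·x/J = 311.9 N/mm.
Resultant f_max = √[f_tx² + (f_v + f_ty)²] = √[391.6² + (210.1 + 311.9)²] = 652.5 N/mm.
Capacity per unit length: φr_n = 0.75 × 0.6 × 620 × (0.707 × 4) = 789 N/mm.
652.5 ≤ 789 → adequate.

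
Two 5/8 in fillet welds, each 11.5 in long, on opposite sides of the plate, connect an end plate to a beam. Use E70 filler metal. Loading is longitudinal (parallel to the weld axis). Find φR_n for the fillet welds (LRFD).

φR_n ≈ 320 kips

E70XX → F_EXX = 70 ksi.
Effective throat t_e = 0.707 × 0.625 = 0.4419 in.
Total length L = 23 in; A_we = 0.4419 × 23 = 10.16 in².
F_nw = 0.6 F_EXX = 0.6 × 70 = 42 ksi.
φR_n = 0.75 × 42 × 10.16 = 320.1 kips.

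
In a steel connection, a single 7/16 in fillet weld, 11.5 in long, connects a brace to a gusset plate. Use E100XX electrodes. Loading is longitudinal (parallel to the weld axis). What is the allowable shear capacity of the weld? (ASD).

E100XX → F_EXX = 100 ksi.
Effective throat t_e = 0.707 × 0.4375 = 0.3093 in.
Total length L = 11.5 in; A_we = 0.3093 × 11.5 = 3.557 in².
F_nw = 0.6 F_EXX = 0.6 × 100 = 60 ksi.
R_n = 60 × 3.557 = 213.4 kips; R_n/Ω = 213.4/2.0 = 106.7 kips.

R_n/Ω ≈ 107 kips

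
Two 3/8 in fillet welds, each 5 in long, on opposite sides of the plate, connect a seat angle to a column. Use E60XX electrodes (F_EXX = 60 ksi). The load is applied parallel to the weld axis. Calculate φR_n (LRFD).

φR_n ≈ 71.6 kip

Effective throat t_e = 0.707 × 0.375 = 0.2651 in.
Total length L = 10 in; A_we = 0.2651 × 10 = 2.651 in².
F_nw = 0.6 F_EXX = 0.6 × 60 = 36 ksi.
φR_n = 0.75 × 36 × 2.651 = 71.58 kip.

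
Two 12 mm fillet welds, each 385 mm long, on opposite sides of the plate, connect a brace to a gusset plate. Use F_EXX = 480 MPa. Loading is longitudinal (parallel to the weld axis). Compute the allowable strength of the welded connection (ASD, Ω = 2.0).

R_n/Ω ≈ 941 kN

Effective throat t_e = 0.707 × 12 = 8.484 mm.
Total length L = 770 mm; A_we = 8.484 × 770 = 6533 mm².
F_nw = 0.6 F_EXX = 0.6 × 480 = 288 MPa.
R_n = 288 × 6533 × 10⁻³ = 1881 kN; R_n/Ω = 1881/2.0 = 940.7 kN.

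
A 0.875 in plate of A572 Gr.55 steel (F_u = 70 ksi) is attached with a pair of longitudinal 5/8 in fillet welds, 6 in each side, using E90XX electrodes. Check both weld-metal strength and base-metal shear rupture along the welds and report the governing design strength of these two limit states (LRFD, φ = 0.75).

E90XX → F_EXX = 90 ksi.
t_e = 0.707 × 0.625 = 0.4419 in; L = 12 in.
Weld metal: φR_n = 0.75 × 0.6 × 90 × 0.4419 × 12 = 214.8 kips.
Base metal (shear rupture): φR_n = 0.75 × 0.6 × 70 × 0.875 × 12 = 330.8 kips.
Governing: weld metal.

φR_n ≈ 215 kips (weld metal governs)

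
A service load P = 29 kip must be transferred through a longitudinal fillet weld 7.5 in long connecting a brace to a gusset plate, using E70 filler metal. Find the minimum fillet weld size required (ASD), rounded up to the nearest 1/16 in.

w = 5/16 in

E70XX → F_EXX = 70 ksi.
Total weld length L = 7.5 in.
Required throat t_e = P × Ω / (0.6 F_EXX × L) = 29 × 2.0 / (0.6 × 70 × 7.5) = 0.1841 in.
Required leg w = t_e / 0.707 = 0.2604 in → use 5/16 in.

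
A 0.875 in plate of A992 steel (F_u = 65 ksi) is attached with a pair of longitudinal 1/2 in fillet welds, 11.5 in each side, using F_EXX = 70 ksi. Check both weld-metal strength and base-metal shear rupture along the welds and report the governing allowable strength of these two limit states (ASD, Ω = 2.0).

t_e = 0.707 × 0.5 = 0.3535 in; L = 23 in.
Weld metal: R_n/Ω = (1/2.0) × 0.6 × 70 × 0.3535 × 23 = 170.7 kip.
Base metal (shear rupture): R_n/Ω = (1/2.0) × 0.6 × 65 × 0.875 × 23 = 392.4 kip.
Governing: weld metal.

R_n/Ω ≈ 171 kip (weld metal governs)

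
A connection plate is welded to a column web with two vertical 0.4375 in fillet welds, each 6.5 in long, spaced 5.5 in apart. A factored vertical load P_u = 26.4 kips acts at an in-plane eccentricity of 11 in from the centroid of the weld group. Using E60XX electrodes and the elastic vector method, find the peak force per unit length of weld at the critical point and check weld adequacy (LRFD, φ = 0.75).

E60XX → F_EXX = 60 ksi.
Total weld length L_w = 13 in. Treat welds as unit-width lines.
Polar moment about centroid: J = 2[d³/12 + d(b/2)²] = 2[6.5³/12 + 6.5×2.75²] = 144.1 in³.
Direct shear f_v = P/L_w = 26.4 / 13 = 2.031 kip/in (vertical).
Torsion M = P·e = 26.4 × 11 = 290.4 kip·in.
Critical point at (x, y) = (2.75, 3.25) from centroid. f_tx = M·y/J = 6.55 kip/in; f_ty = M·x/J = 5.543 kip/in.
Resultant f_max = √[f_tx² + (f_v + f_ty)²] = √[6.55² + (2.031 + 5.543)²] = 10.01 kip/in.
Capacity per unit length: φr_n = 0.75 × 0.6 × 60 × (0.707 × 0.4375) = 8.351 kip/in.
10.01 > 8.351 → NOT adequate.

f_max ≈ 10 kip/in; NOT adequate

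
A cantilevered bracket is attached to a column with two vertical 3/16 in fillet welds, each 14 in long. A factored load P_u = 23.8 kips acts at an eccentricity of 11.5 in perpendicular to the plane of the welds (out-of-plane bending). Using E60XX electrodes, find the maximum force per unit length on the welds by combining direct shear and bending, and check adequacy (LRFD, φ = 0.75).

f_max ≈ 4.27 kip/in; NOT adequate

E60XX → F_EXX = 60 ksi.
L_w = 2 × 14 = 28 in; section modulus (unit throat) S = 2 × L²/6 = 65.33 in².
Direct shear f_v = P/L_w = 23.8/28 = 0.85 kip/in.
Moment M = P × e = 23.8 × 11.5 = 273.7 kip·in; bending f_b = M/S = 4.189 kip/in.
f_max = √(f_v² + f_b²) = √(0.85² + 4.189²) = 4.275 kip/in.
φr_n = 0.75 × 0.6 × 60 × (0.707 × 0.1875) = 3.579 kip/in → NOT adequate.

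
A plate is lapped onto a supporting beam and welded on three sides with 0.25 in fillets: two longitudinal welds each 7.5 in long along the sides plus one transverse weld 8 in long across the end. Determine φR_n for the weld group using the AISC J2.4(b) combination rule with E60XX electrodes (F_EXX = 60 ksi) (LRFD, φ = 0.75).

φR_n ≈ 118 kip

t_e = 0.707 × 0.25 = 0.1767 in.
R_nwl = 0.6 × 60 × 0.1767 × 15 = 95.44 kip (longitudinal, 2 welds).
R_nwt = 0.6 × 60 × 0.1767 × 8 = 50.9 kip (transverse, base value).
(i) R_nwl + R_nwt = 146.3 kip; (ii) 0.85 R_nwl + 1.5 R_nwt = 157.5 kip.
R_n = max = 157.5 kip [governs: (ii)]; φR_n = 118.1 kip.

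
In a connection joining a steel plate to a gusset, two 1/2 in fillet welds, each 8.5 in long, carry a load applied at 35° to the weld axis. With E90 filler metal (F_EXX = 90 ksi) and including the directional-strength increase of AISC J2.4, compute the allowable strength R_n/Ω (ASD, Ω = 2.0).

R_n/Ω ≈ 197 kips

t_e = 0.707 × 0.5 = 0.3535 in; A_we = 0.3535 × 17 = 6.01 in².
Directional factor: 1.0 + 0.5 sin^1.5(35°) = 1.217.
F_nw = 0.6 × 90 × 1.217 = 65.73 ksi.
R_n/Ω = (65.73 × 6.01) / 2.0 = 197.5 kips.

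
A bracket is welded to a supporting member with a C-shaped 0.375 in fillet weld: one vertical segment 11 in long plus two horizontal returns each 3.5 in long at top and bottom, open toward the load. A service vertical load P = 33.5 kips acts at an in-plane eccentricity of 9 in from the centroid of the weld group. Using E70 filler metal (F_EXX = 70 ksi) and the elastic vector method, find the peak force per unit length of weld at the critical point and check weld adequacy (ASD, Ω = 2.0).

f_max ≈ 6.5 kip/in; NOT adequate

Total weld length L_w = 18 in. Treat welds as unit-width lines.
Centroid: x̄ = 2×3.5×1.75 / 18 = 0.6806 in from the vertical weld.
Polar moment about centroid: J = I_x + I_y = [11³/12 + 2×3.5×5.5²] + [11×0.6806² + 2(3.5³/12 + 3.5×1.069²)] = 342.9 in³.
Direct shear f_v = P/L_w = 33.5 / 18 = 1.861 kip/in (vertical).
Torsion M = P·e = 33.5 × 9 = 301.5 kip·in.
Critical point at (x, y) = (2.819, 5.5) from centroid. f_tx = M·y/J = 4.836 kip/in; f_ty = M·x/J = 2.479 kip/in.
Resultant f_max = √[f_tx² + (f_v + f_ty)²] = √[4.836² + (1.861 + 2.479)²] = 6.498 kip/in.
Capacity per unit length: r_n/Ω = (1/2.0) × 0.6 × 70 × (0.707 × 0.375) = 5.568 kip/in.
6.498 > 5.568 → NOT adequate.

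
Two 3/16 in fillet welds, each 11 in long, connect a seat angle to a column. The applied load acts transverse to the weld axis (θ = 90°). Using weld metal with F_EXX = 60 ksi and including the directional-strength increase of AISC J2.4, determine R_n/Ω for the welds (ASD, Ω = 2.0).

t_e = 0.707 × 0.1875 = 0.1326 in; A_we = 0.1326 × 22 = 2.916 in².
Directional factor: 1.0 + 0.5 sin^1.5(90°) = 1.5.
F_nw = 0.6 × 60 × 1.5 = 54 ksi.
R_n/Ω = (54 × 2.916) / 2.0 = 78.74 kips.

R_n/Ω ≈ 78.7 kips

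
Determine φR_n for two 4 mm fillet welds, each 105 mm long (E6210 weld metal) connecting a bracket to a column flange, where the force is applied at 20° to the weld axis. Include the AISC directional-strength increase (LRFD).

φR_n ≈ 182 kN

E62XX → F_EXX = 620 MPa.
t_e = 0.707 × 4 = 2.828 mm; A_we = 2.828 × 210 = 593.9 mm².
Directional factor: 1.0 + 0.5 sin^1.5(20°) = 1.1.
F_nw = 0.6 × 620 × 1.1 = 409.2 MPa.
φR_n = 0.75 × 409.2 × 593.9 × 10⁻³ = 182.3 kN.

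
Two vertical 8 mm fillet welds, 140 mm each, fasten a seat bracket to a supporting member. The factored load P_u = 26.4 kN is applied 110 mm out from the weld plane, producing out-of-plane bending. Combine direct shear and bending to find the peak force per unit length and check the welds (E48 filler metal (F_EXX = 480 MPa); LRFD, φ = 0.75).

L_w = 2 × 140 = 280 mm; section modulus (unit throat) S = 2 × L²/6 = 6533 mm².
Direct shear f_v = P/L_w = 26.4×10³/280 = 94.29 N/mm.
Moment M = P × e = 26.4×10³ × 110 = 2904000 N·mm; bending f_b = M/S = 444.5 N/mm.
f_max = √(f_v² + f_b²) = √(94.29² + 444.5²) = 454.4 N/mm.
φr_n = 0.75 × 0.6 × 480 × (0.707 × 8) = 1222 N/mm → adequate.

f_max ≈ 454 N/mm; adequate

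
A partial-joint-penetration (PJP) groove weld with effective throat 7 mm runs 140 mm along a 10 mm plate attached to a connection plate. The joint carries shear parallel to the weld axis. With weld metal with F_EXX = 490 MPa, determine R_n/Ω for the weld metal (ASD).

R_n/Ω ≈ 144 kN

Effective throat (given) t_e = 7 mm.
A_we = 7 × 140 = 980 mm².
F_nw = 0.6 F_EXX = 294 MPa.
R_n/Ω = (294 × 980) / 2.0 × 10⁻³ = 144.1 kN.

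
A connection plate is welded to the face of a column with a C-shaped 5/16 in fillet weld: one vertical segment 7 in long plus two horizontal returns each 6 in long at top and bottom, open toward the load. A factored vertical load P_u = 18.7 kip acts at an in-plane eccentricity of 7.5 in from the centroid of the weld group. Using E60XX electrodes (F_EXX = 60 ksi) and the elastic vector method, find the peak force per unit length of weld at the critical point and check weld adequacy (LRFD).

Total weld length L_w = 19 in. Treat welds as unit-width lines.
Centroid: x̄ = 2×6×3 / 19 = 1.895 in from the vertical weld.
Polar moment about centroid: J = I_x + I_y = [7³/12 + 2×6×3.5²] + [7×1.895² + 2(6³/12 + 6×1.105²)] = 251.4 in³.
Direct shear f_v = P/L_w = 18.7 / 19 = 0.9842 kip/in (vertical).
Torsion M = P·e = 18.7 × 7.5 = 140.25 kip·in.
Critical point at (x, y) = (4.105, 3.5) from centroid. f_tx = M·y/J = 1.953 kip/in; f_ty = M·x/J = 2.29 kip/in.
Resultant f_max = √[f_tx² + (f_v + f_ty)²] = √[1.953² + (0.9842 + 2.29)²] = 3.813 kip/in.
Capacity per unit length: φr_n = 0.75 × 0.6 × 60 × (0.707 × 0.3125) = 5.965 kip/in.
3.813 ≤ 5.965 → adequate.

f_max ≈ 3.81 kip/in; adequate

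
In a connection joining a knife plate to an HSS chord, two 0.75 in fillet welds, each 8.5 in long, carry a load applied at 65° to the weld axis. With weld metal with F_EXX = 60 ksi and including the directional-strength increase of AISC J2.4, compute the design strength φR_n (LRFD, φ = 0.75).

φR_n ≈ 348 kips

t_e = 0.707 × 0.75 = 0.5302 in; A_we = 0.5302 × 17 = 9.014 in².
Directional factor: 1.0 + 0.5 sin^1.5(65°) = 1.431.
F_nw = 0.6 × 60 × 1.431 = 51.53 ksi.
φR_n = 0.75 × 51.53 × 9.014 = 348.4 kips.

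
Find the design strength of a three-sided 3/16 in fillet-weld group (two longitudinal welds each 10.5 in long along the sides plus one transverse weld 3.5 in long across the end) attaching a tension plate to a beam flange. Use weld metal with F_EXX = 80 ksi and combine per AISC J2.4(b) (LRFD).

φR_n ≈ 117 kip

t_e = 0.707 × 0.1875 = 0.1326 in.
R_nwl = 0.6 × 80 × 0.1326 × 21 = 133.6 kip (longitudinal, 2 welds).
R_nwt = 0.6 × 80 × 0.1326 × 3.5 = 22.27 kip (transverse, base value).
(i) R_nwl + R_nwt = 155.9 kip; (ii) 0.85 R_nwl + 1.5 R_nwt = 147 kip.
R_n = max = 155.9 kip [governs: (i)]; φR_n = 116.9 kip.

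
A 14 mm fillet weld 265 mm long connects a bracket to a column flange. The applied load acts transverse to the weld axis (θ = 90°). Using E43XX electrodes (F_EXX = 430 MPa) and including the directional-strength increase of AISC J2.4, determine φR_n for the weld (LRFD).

φR_n ≈ 761 kN

t_e = 0.707 × 14 = 9.898 mm; A_we = 9.898 × 265 = 2623 mm².
Directional factor: 1.0 + 0.5 sin^1.5(90°) = 1.5.
F_nw = 0.6 × 430 × 1.5 = 387 MPa.
φR_n = 0.75 × 387 × 2623 × 10⁻³ = 761.3 kN.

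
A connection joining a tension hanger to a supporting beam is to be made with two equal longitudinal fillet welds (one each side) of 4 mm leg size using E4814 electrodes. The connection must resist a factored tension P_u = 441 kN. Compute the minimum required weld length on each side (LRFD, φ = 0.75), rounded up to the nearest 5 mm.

E48XX → F_EXX = 480 MPa.
Throat t_e = 0.707 × 4 = 2.828 mm.
φr_n = 0.75 × 0.6 × 480 × 2.828 × 10⁻³ = 0.6108 kN/mm.
L_req = P_u / φr_n = 441 / 0.6108 = 721.9 mm total.
Per side: 721.9 / 2 = 361 mm.
Round up → use L = 365 mm on each side.

L = 365 mm on each side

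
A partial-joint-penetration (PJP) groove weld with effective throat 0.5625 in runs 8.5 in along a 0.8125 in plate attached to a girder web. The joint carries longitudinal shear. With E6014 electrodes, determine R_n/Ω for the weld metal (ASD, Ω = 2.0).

R_n/Ω ≈ 86.1 kips

E60XX → F_EXX = 60 ksi.
Effective throat (given) t_e = 0.5625 in.
A_we = 0.5625 × 8.5 = 4.781 in².
F_nw = 0.6 F_EXX = 36 ksi.
R_n/Ω = (36 × 4.781) / 2.0 = 86.06 kips.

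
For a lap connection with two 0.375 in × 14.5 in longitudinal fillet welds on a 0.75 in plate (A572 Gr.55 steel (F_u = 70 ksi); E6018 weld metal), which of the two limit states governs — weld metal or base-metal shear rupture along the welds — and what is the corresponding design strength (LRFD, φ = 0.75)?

E60XX → F_EXX = 60 ksi.
t_e = 0.707 × 0.375 = 0.2651 in; L = 29 in.
Weld metal: φR_n = 0.75 × 0.6 × 60 × 0.2651 × 29 = 207.6 kips.
Base metal (shear rupture): φR_n = 0.75 × 0.6 × 70 × 0.75 × 29 = 685.1 kips.
Governing: weld metal.

φR_n ≈ 208 kips (weld metal governs)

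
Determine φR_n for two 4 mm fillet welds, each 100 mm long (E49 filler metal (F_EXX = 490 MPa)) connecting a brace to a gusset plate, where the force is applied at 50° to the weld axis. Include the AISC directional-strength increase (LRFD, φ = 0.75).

φR_n ≈ 167 kN

t_e = 0.707 × 4 = 2.828 mm; A_we = 2.828 × 200 = 565.6 mm².
Directional factor: 1.0 + 0.5 sin^1.5(50°) = 1.335.
F_nw = 0.6 × 490 × 1.335 = 392.6 MPa.
φR_n = 0.75 × 392.6 × 565.6 × 10⁻³ = 166.5 kN.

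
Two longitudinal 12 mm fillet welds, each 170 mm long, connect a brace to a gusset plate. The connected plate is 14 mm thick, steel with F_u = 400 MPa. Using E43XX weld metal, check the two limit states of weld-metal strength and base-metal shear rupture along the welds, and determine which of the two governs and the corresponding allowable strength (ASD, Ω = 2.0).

E43XX → F_EXX = 430 MPa.
t_e = 0.707 × 12 = 8.484 mm; L = 340 mm.
Weld metal: R_n/Ω = (1/2.0) × 0.6 × 430 × 8.484 × 340 × 10⁻³ = 372.1 kN.
Base metal (shear rupture): R_n/Ω = (1/2.0) × 0.6 × 400 × 14 × 340 × 10⁻³ = 571.2 kN.
Governing: weld metal.

R_n/Ω ≈ 372 kN (weld metal governs)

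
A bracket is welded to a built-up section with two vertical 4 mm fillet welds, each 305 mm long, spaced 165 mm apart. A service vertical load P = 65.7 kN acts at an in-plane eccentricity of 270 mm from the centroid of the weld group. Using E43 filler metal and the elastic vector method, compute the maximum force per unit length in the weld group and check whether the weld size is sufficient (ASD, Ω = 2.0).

E43XX → F_EXX = 430 MPa.
Total weld length L_w = 610 mm. Treat welds as unit-width lines.
Polar moment about centroid: J = 2[d³/12 + d(b/2)²] = 2[305³/12 + 305×82.5²] = 8881000 mm³.
Direct shear f_v = P/L_w = 65.7×10³ / 610 = 107.7 N/mm (vertical).
Torsion M = P·e = 65.7×10³ × 270 = 17739000 N·mm.
Critical point at (x, y) = (82.5, 152.5) from centroid. f_tx = M·y/J = 304.6 N/mm; f_ty = M·x/J = 164.8 N/mm.
Resultant f_max = √[f_tx² + (f_v + f_ty)²] = √[304.6² + (107.7 + 164.8)²] = 408.7 N/mm.
Capacity per unit length: r_n/Ω = (1/2.0) × 0.6 × 430 × (0.707 × 4) = 364.8 N/mm.
408.7 > 364.8 → NOT adequate.

f_max ≈ 409 N/mm; NOT adequate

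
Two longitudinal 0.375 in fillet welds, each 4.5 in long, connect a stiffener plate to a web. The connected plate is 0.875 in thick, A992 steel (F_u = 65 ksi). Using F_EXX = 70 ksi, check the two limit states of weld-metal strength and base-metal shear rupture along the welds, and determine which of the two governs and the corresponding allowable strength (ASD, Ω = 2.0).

t_e = 0.707 × 0.375 = 0.2651 in; L = 9 in.
Weld metal: R_n/Ω = (1/2.0) × 0.6 × 70 × 0.2651 × 9 = 50.11 kips.
Base metal (shear rupture): R_n/Ω = (1/2.0) × 0.6 × 65 × 0.875 × 9 = 153.6 kips.
Governing: weld metal.

R_n/Ω ≈ 50.1 kips (weld metal governs)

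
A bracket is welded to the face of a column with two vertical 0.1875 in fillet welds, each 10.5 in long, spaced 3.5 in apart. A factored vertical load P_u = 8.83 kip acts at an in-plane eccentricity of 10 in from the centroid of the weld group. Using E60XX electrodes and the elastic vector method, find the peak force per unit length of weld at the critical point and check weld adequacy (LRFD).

E60XX → F_EXX = 60 ksi.
Total weld length L_w = 21 in. Treat welds as unit-width lines.
Polar moment about centroid: J = 2[d³/12 + d(b/2)²] = 2[10.5³/12 + 10.5×1.75²] = 257.2 in³.
Direct shear f_v = P/L_w = 8.83 / 21 = 0.4205 kip/in (vertical).
Torsion M = P·e = 8.83 × 10 = 88.3 kip·in.
Critical point at (x, y) = (1.75, 5.25) from centroid. f_tx = M·y/J = 1.802 kip/in; f_ty = M·x/J = 0.6007 kip/in.
Resultant f_max = √[f_tx² + (f_v + f_ty)²] = √[1.802² + (0.4205 + 0.6007)²] = 2.071 kip/in.
Capacity per unit length: φr_n = 0.75 × 0.6 × 60 × (0.707 × 0.1875) = 3.579 kip/in.
2.071 ≤ 3.579 → adequate.

f_max ≈ 2.07 kip/in; adequate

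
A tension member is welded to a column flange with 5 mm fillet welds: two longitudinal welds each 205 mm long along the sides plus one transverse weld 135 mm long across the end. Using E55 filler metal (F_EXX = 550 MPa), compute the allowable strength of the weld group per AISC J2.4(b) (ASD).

t_e = 0.707 × 5 = 3.535 mm.
R_nwl = 0.6 × 550 × 3.535 × 410 × 10⁻³ = 478.3 kN (longitudinal, 2 welds).
R_nwt = 0.6 × 550 × 3.535 × 135 × 10⁻³ = 157.5 kN (transverse, base value).
(i) R_nwl + R_nwt = 635.8 kN; (ii) 0.85 R_nwl + 1.5 R_nwt = 642.8 kN.
R_n = max = 642.8 kN [governs: (ii)]; R_n/Ω = 321.4 kN.

R_n/Ω ≈ 321 kN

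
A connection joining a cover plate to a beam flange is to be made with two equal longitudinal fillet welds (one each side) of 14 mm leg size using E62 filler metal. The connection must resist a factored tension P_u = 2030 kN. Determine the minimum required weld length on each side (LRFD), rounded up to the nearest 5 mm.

E62XX → F_EXX = 620 MPa.
Throat t_e = 0.707 × 14 = 9.898 mm.
φr_n = 0.75 × 0.6 × 620 × 9.898 × 10⁻³ = 2.762 kN/mm.
L_req = P_u / φr_n = 2030 / 2.762 = 735.1 mm total.
Per side: 735.1 / 2 = 367.5 mm.
Round up → use L = 370 mm on each side.

L = 370 mm on each side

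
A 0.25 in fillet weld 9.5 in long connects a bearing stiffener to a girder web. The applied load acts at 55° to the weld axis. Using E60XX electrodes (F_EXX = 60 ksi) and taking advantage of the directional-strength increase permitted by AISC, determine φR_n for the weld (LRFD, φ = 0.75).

t_e = 0.707 × 0.25 = 0.1767 in; A_we = 0.1767 × 9.5 = 1.679 in².
Directional factor: 1.0 + 0.5 sin^1.5(55°) = 1.371.
F_nw = 0.6 × 60 × 1.371 = 49.35 ksi.
φR_n = 0.75 × 49.35 × 1.679 = 62.14 kips.

φR_n ≈ 62.1 kips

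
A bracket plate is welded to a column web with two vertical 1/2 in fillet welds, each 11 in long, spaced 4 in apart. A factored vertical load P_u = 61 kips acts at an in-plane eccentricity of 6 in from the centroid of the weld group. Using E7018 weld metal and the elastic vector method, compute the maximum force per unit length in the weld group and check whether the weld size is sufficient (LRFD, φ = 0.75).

f_max ≈ 8.28 kip/in; adequate

E70XX → F_EXX = 70 ksi.
Total weld length L_w = 22 in. Treat welds as unit-width lines.
Polar moment about centroid: J = 2[d³/12 + d(b/2)²] = 2[11³/12 + 11×2²] = 309.8 in³.
Direct shear f_v = P/L_w = 61 / 22 = 2.773 kip/in (vertical).
Torsion M = P·e = 61 × 6 = 366 kip·in.
Critical point at (x, y) = (2, 5.5) from centroid. f_tx = M·y/J = 6.497 kip/in; f_ty = M·x/J = 2.363 kip/in.
Resultant f_max = √[f_tx² + (f_v + f_ty)²] = √[6.497² + (2.773 + 2.363)²] = 8.281 kip/in.
Capacity per unit length: φr_n = 0.75 × 0.6 × 70 × (0.707 × 0.5) = 11.14 kip/in.
8.281 ≤ 11.14 → adequate.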